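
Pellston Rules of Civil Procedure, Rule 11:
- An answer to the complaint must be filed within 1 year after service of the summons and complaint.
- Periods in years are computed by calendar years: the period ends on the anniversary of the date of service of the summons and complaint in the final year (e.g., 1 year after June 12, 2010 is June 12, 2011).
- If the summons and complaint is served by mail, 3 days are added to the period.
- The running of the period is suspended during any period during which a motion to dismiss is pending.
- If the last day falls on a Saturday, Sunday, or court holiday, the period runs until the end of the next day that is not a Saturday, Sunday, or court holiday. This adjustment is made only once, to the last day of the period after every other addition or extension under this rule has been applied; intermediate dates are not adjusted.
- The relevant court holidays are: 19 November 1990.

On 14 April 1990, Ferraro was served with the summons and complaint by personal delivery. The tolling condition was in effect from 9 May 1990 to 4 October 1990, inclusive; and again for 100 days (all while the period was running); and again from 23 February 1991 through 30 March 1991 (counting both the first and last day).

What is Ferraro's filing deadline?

1 year after 14 April 1990 is April 14, 1991.
Service was not by mail, so no mail extension applies.
From May 9, 1990 through October 4, 1990 inclusive is 149 days; tolling adds 149 days: April 14, 1991 + 149 days = September 10, 1991.
Tolling adds 100 days: September 10, 1991 + 100 days = December 19, 1991.
From February 23, 1991 through March 30, 1991 inclusive is 36 days; tolling adds 36 days: December 19, 1991 + 36 days = January 24, 1992.
January 24, 1992 is a Friday and not a court holiday, so no extension applies.

January 24, 1992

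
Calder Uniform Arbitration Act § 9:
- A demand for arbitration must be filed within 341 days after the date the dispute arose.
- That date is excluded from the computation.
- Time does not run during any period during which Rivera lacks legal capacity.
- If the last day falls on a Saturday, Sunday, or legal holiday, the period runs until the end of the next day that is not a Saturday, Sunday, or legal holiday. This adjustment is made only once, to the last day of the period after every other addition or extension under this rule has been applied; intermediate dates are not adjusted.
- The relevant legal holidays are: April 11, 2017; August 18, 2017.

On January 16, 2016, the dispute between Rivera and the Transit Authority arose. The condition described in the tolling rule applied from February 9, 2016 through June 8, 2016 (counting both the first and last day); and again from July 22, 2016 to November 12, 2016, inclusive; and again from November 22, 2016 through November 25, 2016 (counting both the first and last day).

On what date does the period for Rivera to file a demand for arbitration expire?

341 days after January 16, 2016 is December 22, 2016.
From February 9, 2016 through June 8, 2016 inclusive is 121 days; tolling adds 121 days: December 22, 2016 + 121 days = April 22, 2017.
From July 22, 2016 through November 12, 2016 inclusive is 114 days; tolling adds 114 days: April 22, 2017 + 114 days = August 14, 2017.
From November 22, 2016 through November 25, 2016 inclusive is 4 days; tolling adds 4 days: August 14, 2017 + 4 days = August 18, 2017.
August 18, 2017 is a listed holiday; August 19, 2017 is Saturday; August 20, 2017 is Sunday. The next qualifying day is August 21, 2017.

August 21, 2017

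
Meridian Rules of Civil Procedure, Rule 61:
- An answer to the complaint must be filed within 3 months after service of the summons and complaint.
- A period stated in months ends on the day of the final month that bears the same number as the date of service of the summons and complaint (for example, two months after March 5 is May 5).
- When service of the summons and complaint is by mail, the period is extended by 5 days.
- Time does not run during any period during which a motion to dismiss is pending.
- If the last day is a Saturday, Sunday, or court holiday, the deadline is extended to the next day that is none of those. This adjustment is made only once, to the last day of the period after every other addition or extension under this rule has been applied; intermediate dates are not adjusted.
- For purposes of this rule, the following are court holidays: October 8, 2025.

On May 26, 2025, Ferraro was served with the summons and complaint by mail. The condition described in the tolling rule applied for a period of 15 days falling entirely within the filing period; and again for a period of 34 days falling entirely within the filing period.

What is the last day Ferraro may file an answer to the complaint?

3 months after May 26, 2025 is August 26, 2025.
Service was by mail, adding 5 days: August 26, 2025 + 5 days = August 31, 2025.
Tolling adds 15 days: August 31, 2025 + 15 days = September 15, 2025.
Tolling adds 34 days: September 15, 2025 + 34 days = October 19, 2025.
October 19, 2025 is Sunday. The next qualifying day is October 20, 2025.

October 20, 2025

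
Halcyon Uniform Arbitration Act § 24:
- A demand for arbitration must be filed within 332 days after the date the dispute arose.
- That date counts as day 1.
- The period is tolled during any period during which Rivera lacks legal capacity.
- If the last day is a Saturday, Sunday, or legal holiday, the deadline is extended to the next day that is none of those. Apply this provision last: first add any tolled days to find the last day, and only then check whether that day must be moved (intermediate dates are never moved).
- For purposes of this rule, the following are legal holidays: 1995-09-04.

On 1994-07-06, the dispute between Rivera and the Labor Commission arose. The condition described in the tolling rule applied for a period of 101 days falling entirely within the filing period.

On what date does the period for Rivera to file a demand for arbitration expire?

September 11, 1995

Counting 1994-07-06 as day 1, day 332 is June 2, 1995.
Tolling adds 101 days: June 2, 1995 + 101 days = September 11, 1995.
September 11, 1995 is a Monday and not a legal holiday, so no extension applies.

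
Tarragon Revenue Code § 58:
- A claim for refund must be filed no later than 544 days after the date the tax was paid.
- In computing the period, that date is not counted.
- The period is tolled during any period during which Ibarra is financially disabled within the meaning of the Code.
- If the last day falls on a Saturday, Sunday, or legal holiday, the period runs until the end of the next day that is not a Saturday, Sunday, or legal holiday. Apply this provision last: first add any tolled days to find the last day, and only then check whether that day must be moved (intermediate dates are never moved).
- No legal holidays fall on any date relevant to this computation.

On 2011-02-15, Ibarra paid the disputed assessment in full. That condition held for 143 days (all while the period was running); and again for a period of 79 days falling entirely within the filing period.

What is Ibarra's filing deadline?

544 days after 2011-02-15 is August 12, 2012.
Tolling adds 143 days: August 12, 2012 + 143 days = January 2, 2013.
Tolling adds 79 days: January 2, 2013 + 79 days = March 22, 2013.
March 22, 2013 is a Friday and not a legal holiday, so no extension applies.

March 22, 2013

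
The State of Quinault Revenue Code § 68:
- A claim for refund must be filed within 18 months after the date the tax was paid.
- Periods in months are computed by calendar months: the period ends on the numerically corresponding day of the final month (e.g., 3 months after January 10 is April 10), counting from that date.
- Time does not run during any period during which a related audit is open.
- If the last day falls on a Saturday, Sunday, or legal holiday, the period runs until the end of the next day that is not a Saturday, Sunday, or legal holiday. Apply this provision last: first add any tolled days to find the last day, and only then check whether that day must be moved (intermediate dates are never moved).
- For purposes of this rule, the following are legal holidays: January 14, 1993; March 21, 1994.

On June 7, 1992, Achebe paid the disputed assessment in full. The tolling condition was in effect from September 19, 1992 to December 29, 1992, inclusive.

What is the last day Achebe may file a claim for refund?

March 22, 1994

18 months after June 7, 1992 is December 7, 1993.
From September 19, 1992 through December 29, 1992 inclusive is 102 days; tolling adds 102 days: December 7, 1993 + 102 days = March 19, 1994.
March 19, 1994 is Saturday; March 20, 1994 is Sunday; March 21, 1994 is a listed holiday. The next qualifying day is March 22, 1994.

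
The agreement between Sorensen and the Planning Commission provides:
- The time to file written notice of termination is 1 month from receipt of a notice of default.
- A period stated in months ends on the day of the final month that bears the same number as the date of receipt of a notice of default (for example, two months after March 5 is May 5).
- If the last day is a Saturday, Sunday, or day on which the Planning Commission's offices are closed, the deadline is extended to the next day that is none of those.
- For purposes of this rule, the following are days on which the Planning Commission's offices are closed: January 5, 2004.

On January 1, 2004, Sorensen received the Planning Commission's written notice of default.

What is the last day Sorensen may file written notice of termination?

February 2, 2004

1 month after January 1, 2004 is February 1, 2004.
February 1, 2004 is Sunday. The next qualifying day is February 2, 2004.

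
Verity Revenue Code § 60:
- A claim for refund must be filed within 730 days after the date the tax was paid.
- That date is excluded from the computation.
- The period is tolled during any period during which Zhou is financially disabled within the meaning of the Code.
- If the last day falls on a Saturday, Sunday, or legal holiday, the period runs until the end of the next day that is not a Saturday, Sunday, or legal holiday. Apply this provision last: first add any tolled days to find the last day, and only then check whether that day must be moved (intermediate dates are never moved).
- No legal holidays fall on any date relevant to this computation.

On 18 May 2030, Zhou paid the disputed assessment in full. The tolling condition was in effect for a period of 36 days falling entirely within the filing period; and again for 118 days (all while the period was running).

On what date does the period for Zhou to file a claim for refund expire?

730 days after 18 May 2030 is May 17, 2032.
Tolling adds 36 days: May 17, 2032 + 36 days = June 22, 2032.
Tolling adds 118 days: June 22, 2032 + 118 days = October 18, 2032.
October 18, 2032 is a Monday and not a legal holiday, so no extension applies.

October 18, 2032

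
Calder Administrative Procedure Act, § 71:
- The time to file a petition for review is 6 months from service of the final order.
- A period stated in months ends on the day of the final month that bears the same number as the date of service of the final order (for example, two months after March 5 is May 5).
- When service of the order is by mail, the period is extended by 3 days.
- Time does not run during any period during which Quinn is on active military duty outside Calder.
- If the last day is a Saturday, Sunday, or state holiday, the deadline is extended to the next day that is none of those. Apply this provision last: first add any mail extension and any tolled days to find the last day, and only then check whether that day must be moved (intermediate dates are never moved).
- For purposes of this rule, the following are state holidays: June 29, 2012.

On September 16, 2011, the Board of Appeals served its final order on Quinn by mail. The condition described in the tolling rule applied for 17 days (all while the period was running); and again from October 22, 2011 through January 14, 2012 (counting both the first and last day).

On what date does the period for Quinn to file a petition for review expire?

6 months after September 16, 2011 is March 16, 2012.
Service was by mail, adding 3 days: March 16, 2012 + 3 days = March 19, 2012.
Tolling adds 17 days: March 19, 2012 + 17 days = April 5, 2012.
From October 22, 2011 through January 14, 2012 inclusive is 85 days; tolling adds 85 days: April 5, 2012 + 85 days = June 29, 2012.
June 29, 2012 is a listed holiday; June 30, 2012 is Saturday; July 1, 2012 is Sunday. The next qualifying day is July 2, 2012.

July 2, 2012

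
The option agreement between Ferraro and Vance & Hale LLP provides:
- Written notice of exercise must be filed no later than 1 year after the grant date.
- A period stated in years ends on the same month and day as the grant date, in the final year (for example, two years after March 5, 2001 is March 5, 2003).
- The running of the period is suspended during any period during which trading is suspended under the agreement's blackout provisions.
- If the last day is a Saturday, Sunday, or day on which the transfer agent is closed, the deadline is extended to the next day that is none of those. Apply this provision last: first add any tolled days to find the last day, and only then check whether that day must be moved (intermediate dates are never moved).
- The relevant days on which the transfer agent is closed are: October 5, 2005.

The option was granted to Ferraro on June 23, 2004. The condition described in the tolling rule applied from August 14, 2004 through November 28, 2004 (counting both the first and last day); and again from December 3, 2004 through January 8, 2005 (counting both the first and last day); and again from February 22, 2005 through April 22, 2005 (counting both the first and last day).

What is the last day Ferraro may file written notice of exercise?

January 13, 2006

1 year after June 23, 2004 is June 23, 2005.
From August 14, 2004 through November 28, 2004 inclusive is 107 days; tolling adds 107 days: June 23, 2005 + 107 days = October 8, 2005.
From December 3, 2004 through January 8, 2005 inclusive is 37 days; tolling adds 37 days: October 8, 2005 + 37 days = November 14, 2005.
From February 22, 2005 through April 22, 2005 inclusive is 60 days; tolling adds 60 days: November 14, 2005 + 60 days = January 13, 2006.
January 13, 2006 is a Friday and not a day on which the transfer agent is closed, so no extension applies.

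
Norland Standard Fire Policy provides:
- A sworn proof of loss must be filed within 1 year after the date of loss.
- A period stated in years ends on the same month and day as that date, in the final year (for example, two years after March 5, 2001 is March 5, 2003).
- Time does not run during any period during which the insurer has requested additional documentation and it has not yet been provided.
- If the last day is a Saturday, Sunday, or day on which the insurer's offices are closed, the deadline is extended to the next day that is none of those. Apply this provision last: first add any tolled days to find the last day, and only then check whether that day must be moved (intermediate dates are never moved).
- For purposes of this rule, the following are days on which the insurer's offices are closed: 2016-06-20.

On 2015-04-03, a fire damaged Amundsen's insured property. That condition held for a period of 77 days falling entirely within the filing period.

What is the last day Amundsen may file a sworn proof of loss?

1 year after 2015-04-03 is April 3, 2016.
Tolling adds 77 days: April 3, 2016 + 77 days = June 19, 2016.
June 19, 2016 is Sunday; June 20, 2016 is a listed holiday. The next qualifying day is June 21, 2016.

June 21, 2016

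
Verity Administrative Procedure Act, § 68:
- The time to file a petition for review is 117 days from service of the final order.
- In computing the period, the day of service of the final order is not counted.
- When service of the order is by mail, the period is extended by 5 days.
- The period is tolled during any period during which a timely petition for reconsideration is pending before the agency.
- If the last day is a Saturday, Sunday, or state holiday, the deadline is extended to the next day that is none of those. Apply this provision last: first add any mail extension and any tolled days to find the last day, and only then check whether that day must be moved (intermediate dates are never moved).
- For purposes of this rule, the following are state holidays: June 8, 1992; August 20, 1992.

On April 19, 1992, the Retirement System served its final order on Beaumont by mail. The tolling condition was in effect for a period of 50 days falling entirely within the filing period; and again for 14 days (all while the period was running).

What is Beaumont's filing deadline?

117 days after April 19, 1992 is August 14, 1992.
Service was by mail, adding 5 days: August 14, 1992 + 5 days = August 19, 1992.
Tolling adds 50 days: August 19, 1992 + 50 days = October 8, 1992.
Tolling adds 14 days: October 8, 1992 + 14 days = October 22, 1992.
October 22, 1992 is a Thursday and not a state holiday, so no extension applies.

October 22, 1992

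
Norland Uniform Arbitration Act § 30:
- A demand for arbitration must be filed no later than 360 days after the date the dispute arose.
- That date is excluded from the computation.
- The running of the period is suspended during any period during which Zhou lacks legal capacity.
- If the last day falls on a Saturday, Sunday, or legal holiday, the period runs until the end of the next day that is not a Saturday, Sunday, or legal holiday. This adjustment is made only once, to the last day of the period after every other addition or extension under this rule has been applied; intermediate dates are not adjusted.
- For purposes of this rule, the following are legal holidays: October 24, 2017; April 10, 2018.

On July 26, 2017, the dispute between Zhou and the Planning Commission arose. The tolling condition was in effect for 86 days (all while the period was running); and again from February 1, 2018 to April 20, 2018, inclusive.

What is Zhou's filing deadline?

360 days after July 26, 2017 is July 21, 2018.
Tolling adds 86 days: July 21, 2018 + 86 days = October 15, 2018.
From February 1, 2018 through April 20, 2018 inclusive is 79 days; tolling adds 79 days: October 15, 2018 + 79 days = January 2, 2019.
January 2, 2019 is a Wednesday and not a legal holiday, so no extension applies.

January 2, 2019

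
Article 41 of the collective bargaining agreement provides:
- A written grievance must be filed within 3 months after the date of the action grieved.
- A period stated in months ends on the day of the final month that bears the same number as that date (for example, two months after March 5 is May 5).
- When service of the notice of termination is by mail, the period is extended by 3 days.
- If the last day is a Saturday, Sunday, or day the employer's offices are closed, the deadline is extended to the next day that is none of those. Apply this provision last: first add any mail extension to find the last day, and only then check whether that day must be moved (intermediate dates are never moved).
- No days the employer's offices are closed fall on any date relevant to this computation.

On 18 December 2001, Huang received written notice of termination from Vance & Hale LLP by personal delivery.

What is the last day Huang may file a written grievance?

March 18, 2002

3 months after 18 December 2001 is March 18, 2002.
Service was not by mail, so no mail extension applies.
March 18, 2002 is a Monday and not a day the employer's offices are closed, so no extension applies.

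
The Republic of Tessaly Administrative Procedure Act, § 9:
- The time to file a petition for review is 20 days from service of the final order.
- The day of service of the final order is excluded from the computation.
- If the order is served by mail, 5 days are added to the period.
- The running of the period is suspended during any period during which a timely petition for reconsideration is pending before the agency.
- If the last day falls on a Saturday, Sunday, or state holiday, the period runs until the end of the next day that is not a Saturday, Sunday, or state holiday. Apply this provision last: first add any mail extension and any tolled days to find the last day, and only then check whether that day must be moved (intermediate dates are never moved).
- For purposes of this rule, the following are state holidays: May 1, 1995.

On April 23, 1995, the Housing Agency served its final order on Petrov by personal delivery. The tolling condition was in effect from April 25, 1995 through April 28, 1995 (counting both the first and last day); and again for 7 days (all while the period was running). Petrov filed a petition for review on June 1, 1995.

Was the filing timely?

No

20 days after April 23, 1995 is May 13, 1995.
Service was not by mail, so no mail extension applies.
From April 25, 1995 through April 28, 1995 inclusive is 4 days; tolling adds 4 days: May 13, 1995 + 4 days = May 17, 1995.
Tolling adds 7 days: May 17, 1995 + 7 days = May 24, 1995.
May 24, 1995 is a Wednesday and not a state holiday, so no extension applies.
The deadline is May 24, 1995; the filing on June 1, 1995 is after that date.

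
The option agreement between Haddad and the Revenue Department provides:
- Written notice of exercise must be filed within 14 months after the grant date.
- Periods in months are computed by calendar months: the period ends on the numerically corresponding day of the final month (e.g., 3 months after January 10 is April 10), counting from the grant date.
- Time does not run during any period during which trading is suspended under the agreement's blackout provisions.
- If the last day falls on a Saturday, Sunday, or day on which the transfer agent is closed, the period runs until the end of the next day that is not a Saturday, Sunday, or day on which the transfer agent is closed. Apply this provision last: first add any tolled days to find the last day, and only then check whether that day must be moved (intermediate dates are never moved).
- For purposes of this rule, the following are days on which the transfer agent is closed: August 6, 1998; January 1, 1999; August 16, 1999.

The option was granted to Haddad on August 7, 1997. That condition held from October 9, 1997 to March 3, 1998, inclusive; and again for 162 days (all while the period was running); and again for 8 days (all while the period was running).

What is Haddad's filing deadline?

August 19, 1999

14 months after August 7, 1997 is October 7, 1998.
From October 9, 1997 through March 3, 1998 inclusive is 146 days; tolling adds 146 days: October 7, 1998 + 146 days = March 2, 1999.
Tolling adds 162 days: March 2, 1999 + 162 days = August 11, 1999.
Tolling adds 8 days: August 11, 1999 + 8 days = August 19, 1999.
August 19, 1999 is a Thursday and not a day on which the transfer agent is closed, so no extension applies.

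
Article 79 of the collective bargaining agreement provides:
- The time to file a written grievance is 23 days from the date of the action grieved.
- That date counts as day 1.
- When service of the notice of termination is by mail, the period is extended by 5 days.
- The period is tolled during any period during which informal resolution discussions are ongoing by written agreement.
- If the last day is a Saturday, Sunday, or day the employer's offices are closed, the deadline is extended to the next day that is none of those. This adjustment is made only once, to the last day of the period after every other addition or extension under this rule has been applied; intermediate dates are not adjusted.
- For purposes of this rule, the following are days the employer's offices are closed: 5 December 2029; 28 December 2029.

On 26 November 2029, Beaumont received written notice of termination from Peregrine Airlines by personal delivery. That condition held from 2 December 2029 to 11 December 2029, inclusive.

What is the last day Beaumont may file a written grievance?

Counting 26 November 2029 as day 1, day 23 is December 18, 2029.
Service was not by mail, so no mail extension applies.
From December 2, 2029 through December 11, 2029 inclusive is 10 days; tolling adds 10 days: December 18, 2029 + 10 days = December 28, 2029.
December 28, 2029 is a listed holiday; December 29, 2029 is Saturday; December 30, 2029 is Sunday. The next qualifying day is December 31, 2029.

December 31, 2029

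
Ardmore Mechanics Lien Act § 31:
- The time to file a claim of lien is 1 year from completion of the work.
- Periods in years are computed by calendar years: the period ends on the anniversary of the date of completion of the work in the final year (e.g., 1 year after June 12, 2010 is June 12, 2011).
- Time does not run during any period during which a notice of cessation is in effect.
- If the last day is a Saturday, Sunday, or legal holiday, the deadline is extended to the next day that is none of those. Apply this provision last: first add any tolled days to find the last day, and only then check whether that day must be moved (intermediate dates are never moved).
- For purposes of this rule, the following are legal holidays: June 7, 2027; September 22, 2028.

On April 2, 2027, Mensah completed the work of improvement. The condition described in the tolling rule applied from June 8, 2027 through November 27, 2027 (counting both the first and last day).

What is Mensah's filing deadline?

September 25, 2028

1 year after April 2, 2027 is April 2, 2028.
From June 8, 2027 through November 27, 2027 inclusive is 173 days; tolling adds 173 days: April 2, 2028 + 173 days = September 22, 2028.
September 22, 2028 is a listed holiday; September 23, 2028 is Saturday; September 24, 2028 is Sunday. The next qualifying day is September 25, 2028.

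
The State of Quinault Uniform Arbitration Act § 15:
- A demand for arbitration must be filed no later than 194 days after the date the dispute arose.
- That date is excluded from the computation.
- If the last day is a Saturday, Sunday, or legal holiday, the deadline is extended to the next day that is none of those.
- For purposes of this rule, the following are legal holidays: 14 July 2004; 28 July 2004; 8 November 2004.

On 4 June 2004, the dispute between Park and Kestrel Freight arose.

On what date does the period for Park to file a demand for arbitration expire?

December 15, 2004

194 days after 4 June 2004 is December 15, 2004.
December 15, 2004 is a Wednesday and not a legal holiday, so no extension applies.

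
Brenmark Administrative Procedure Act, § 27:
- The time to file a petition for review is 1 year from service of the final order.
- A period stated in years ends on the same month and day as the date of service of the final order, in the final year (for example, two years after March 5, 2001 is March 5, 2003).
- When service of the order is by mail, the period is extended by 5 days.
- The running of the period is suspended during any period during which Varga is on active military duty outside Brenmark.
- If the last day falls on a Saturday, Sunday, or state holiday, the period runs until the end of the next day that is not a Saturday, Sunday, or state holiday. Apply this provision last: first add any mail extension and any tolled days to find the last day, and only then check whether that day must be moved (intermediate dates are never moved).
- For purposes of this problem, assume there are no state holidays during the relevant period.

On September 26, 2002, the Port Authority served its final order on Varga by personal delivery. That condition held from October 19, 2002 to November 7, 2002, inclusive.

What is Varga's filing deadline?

1 year after September 26, 2002 is September 26, 2003.
Service was not by mail, so no mail extension applies.
From October 19, 2002 through November 7, 2002 inclusive is 20 days; tolling adds 20 days: September 26, 2003 + 20 days = October 16, 2003.
October 16, 2003 is a Thursday and not a state holiday, so no extension applies.

October 16, 2003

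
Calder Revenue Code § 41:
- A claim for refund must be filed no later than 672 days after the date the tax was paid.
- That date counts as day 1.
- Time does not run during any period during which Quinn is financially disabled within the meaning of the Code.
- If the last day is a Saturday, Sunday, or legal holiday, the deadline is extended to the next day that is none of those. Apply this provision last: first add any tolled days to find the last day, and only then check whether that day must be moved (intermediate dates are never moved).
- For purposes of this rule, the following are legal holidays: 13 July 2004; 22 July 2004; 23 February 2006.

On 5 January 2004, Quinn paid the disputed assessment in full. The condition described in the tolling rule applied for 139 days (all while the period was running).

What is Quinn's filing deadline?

March 27, 2006

Counting 5 January 2004 as day 1, day 672 is November 6, 2005.
Tolling adds 139 days: November 6, 2005 + 139 days = March 25, 2006.
March 25, 2006 is Saturday; March 26, 2006 is Sunday. The next qualifying day is March 27, 2006.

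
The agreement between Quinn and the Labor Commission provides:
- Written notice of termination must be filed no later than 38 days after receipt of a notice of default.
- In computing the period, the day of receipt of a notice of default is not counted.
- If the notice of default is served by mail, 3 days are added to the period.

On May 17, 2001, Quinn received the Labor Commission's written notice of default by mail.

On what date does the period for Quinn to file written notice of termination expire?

June 27, 2001

38 days after May 17, 2001 is June 24, 2001.
Service was by mail, adding 3 days: June 24, 2001 + 3 days = June 27, 2001.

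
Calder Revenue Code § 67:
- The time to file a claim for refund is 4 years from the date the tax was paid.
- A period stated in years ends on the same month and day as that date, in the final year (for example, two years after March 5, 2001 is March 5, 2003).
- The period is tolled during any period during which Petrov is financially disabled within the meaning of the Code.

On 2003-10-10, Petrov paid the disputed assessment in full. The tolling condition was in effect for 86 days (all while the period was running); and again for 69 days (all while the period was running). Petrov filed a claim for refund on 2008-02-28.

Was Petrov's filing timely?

Yes

4 years after 2003-10-10 is October 10, 2007.
Tolling adds 86 days: October 10, 2007 + 86 days = January 4, 2008.
Tolling adds 69 days: January 4, 2008 + 69 days = March 13, 2008.
The deadline is March 13, 2008; the filing on February 28, 2008 is on or before that date.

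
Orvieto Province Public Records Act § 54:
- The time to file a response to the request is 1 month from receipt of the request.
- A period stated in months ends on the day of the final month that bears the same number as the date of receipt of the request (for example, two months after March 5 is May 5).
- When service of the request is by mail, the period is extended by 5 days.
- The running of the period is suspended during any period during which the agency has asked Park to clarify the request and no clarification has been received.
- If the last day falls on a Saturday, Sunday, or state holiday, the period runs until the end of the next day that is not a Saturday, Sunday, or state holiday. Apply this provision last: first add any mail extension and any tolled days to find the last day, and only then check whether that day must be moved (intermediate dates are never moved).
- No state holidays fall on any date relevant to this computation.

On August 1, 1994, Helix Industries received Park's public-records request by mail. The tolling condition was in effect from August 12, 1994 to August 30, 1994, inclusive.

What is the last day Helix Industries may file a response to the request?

1 month after August 1, 1994 is September 1, 1994.
Service was by mail, adding 5 days: September 1, 1994 + 5 days = September 6, 1994.
From August 12, 1994 through August 30, 1994 inclusive is 19 days; tolling adds 19 days: September 6, 1994 + 19 days = September 25, 1994.
September 25, 1994 is Sunday. The next qualifying day is September 26, 1994.

September 26, 1994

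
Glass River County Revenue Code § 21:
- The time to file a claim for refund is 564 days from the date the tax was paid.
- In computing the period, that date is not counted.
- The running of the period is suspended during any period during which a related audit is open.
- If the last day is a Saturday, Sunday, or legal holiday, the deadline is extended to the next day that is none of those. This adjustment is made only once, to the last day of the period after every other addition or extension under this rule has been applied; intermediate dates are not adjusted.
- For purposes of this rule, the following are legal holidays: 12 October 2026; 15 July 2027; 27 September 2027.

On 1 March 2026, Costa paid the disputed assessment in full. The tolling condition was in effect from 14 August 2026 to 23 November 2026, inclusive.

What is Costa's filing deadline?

564 days after 1 March 2026 is September 16, 2027.
From August 14, 2026 through November 23, 2026 inclusive is 102 days; tolling adds 102 days: September 16, 2027 + 102 days = December 27, 2027.
December 27, 2027 is a Monday and not a legal holiday, so no extension applies.

December 27, 2027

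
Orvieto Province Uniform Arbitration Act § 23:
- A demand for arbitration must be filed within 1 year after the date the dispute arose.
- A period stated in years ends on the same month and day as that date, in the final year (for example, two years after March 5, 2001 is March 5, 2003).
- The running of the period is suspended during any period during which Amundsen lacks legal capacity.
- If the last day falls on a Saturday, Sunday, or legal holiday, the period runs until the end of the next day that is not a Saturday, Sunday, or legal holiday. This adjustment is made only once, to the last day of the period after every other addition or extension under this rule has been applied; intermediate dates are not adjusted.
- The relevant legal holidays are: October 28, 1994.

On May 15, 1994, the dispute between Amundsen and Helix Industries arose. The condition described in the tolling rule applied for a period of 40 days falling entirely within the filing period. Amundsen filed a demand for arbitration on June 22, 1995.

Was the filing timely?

1 year after May 15, 1994 is May 15, 1995.
Tolling adds 40 days: May 15, 1995 + 40 days = June 24, 1995.
June 24, 1995 is Saturday; June 25, 1995 is Sunday. The next qualifying day is June 26, 1995.
The deadline is June 26, 1995; the filing on June 22, 1995 is on or before that date.

Yes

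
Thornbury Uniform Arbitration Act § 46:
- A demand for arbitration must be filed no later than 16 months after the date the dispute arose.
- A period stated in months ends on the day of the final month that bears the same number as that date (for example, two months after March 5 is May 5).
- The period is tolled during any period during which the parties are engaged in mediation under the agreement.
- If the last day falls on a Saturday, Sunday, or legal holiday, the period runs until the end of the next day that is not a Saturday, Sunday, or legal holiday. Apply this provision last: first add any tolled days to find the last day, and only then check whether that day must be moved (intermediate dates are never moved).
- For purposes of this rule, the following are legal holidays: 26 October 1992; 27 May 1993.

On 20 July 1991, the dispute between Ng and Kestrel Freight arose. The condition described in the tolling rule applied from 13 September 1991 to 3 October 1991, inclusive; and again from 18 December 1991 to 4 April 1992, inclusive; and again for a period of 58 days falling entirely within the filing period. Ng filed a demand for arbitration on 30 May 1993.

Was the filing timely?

16 months after 20 July 1991 is November 20, 1992.
From September 13, 1991 through October 3, 1991 inclusive is 21 days; tolling adds 21 days: November 20, 1992 + 21 days = December 11, 1992.
From December 18, 1991 through April 4, 1992 inclusive is 109 days; tolling adds 109 days: December 11, 1992 + 109 days = March 30, 1993.
Tolling adds 58 days: March 30, 1993 + 58 days = May 27, 1993.
May 27, 1993 is a listed holiday. The next qualifying day is May 28, 1993.
The deadline is May 28, 1993; the filing on May 30, 1993 is after that date.

No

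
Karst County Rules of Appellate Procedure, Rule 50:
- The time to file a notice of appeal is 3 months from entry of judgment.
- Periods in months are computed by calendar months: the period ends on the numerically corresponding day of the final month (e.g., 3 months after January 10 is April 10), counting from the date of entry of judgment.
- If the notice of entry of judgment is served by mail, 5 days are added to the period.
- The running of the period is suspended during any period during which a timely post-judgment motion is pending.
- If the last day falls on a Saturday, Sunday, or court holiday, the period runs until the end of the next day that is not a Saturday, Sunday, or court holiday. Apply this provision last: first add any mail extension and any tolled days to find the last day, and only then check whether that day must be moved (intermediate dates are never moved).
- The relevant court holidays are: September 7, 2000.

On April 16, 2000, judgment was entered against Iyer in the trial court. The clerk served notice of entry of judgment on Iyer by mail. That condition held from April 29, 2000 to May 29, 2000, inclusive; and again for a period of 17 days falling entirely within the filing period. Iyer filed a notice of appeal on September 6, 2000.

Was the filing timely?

3 months after April 16, 2000 is July 16, 2000.
Service was by mail, adding 5 days: July 16, 2000 + 5 days = July 21, 2000.
From April 29, 2000 through May 29, 2000 inclusive is 31 days; tolling adds 31 days: July 21, 2000 + 31 days = August 21, 2000.
Tolling adds 17 days: August 21, 2000 + 17 days = September 7, 2000.
September 7, 2000 is a listed holiday. The next qualifying day is September 8, 2000.
The deadline is September 8, 2000; the filing on September 6, 2000 is on or before that date.

Yes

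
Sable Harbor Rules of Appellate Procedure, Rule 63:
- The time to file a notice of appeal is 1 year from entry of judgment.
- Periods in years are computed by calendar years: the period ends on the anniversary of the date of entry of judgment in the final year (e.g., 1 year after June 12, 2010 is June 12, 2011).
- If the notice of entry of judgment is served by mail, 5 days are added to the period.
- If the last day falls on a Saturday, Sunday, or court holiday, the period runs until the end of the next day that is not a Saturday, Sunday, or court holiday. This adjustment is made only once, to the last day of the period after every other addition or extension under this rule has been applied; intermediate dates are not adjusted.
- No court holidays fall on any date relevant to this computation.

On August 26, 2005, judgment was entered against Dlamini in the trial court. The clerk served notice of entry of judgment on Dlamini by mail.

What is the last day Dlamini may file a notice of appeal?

August 31, 2006

1 year after August 26, 2005 is August 26, 2006.
Service was by mail, adding 5 days: August 26, 2006 + 5 days = August 31, 2006.
August 31, 2006 is a Thursday and not a court holiday, so no extension applies.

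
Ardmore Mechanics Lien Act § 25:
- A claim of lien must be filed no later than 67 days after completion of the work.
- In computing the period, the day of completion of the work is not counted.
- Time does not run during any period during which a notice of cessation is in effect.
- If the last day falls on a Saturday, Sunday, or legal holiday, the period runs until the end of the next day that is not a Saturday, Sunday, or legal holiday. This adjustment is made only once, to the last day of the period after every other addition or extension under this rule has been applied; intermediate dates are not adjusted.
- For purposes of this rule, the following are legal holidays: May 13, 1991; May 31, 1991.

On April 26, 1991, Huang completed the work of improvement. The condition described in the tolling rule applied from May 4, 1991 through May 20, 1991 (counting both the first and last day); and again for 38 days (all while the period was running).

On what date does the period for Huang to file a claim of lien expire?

August 26, 1991

67 days after April 26, 1991 is July 2, 1991.
From May 4, 1991 through May 20, 1991 inclusive is 17 days; tolling adds 17 days: July 2, 1991 + 17 days = July 19, 1991.
Tolling adds 38 days: July 19, 1991 + 38 days = August 26, 1991.
August 26, 1991 is a Monday and not a legal holiday, so no extension applies.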